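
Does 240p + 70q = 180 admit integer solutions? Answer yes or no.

gcd(240, 70) = 10  (240 = 3·70 + 30, 70 = 2·30 + 10, 30 = 3·10).
10 divides 180, so integer solutions exist.

yes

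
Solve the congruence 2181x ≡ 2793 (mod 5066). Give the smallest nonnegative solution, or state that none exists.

gcd(5066, 2181) = 1  (5066 = 2·2181 + 704, 2181 = 3·704 + 69, 704 = 10·69 + 14, 69 = 4·14 + 13, 14 = 1·13 + 1, 13 = 13·1).
1 divides 2793, so solutions exist.
Back-substituting, 2181·(-367) + 5066·(158) = 1.
So 2181·(-367) ≡ 1 (mod 5066); multiply by 2793: x ≡ -1025031 (mod 5066).
Smallest nonnegative: x = -1025031 mod 5066 = 3367.

3367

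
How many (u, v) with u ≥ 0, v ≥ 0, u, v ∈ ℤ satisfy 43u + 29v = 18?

0

gcd(43, 29) = 1.
By Bézout, 43*(-2) + 29*(3) = 1.
One solution: (22, -32).
General: u = 22 + 29t, v = -32 - 43t.
u ≥ 0 ⇒ t ≥ 0; v ≥ 0 ⇒ t ≤ -1. So t ∈ [0, -1]: 0 solutions.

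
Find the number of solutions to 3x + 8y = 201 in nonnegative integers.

9

gcd(8, 3):
  8 = 2*3 + 2
  3 = 1*2 + 1
  2 = 2*1
so gcd(8, 3) = 1.
Back-substitute for Bézout coefficients:
  1 = 3 - 1*2
  ... = 3*(3) + 8*(-1)
Scale by 201: one solution is (603, -201). Reduce x mod 8: (3, 24).
General: x = 3 + 8t, y = 24 - 3t.
x ≥ 0 ⇒ t ≥ 0; y ≥ 0 ⇒ t ≤ 8. So t ∈ [0, 8]: 9 solutions.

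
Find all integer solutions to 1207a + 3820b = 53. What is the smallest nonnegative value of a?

959

gcd(3820, 1207):
  3820 = 3×1207 + 199
  1207 = 6×199 + 13
  199 = 15×13 + 4
  13 = 3×4 + 1
  4 = 4×1
so gcd(3820, 1207) = 1.
1 divides 53, so solutions exist.
Back-substitute for Bézout coefficients:
  1 = 13 - 3×4
  ... = 1207×(883) + 3820×(-279)
Scale by 53/1 = 53: (a₀, b₀) = (46799, -14787).
General solution: a = 46799 + 3820t, b = -14787 - 1207t for integer t.
a ≥ 0: smallest is 46799 mod 3820 = 959 (at t = -12), with b = -303.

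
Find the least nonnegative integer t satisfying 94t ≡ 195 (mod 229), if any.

gcd(229, 94):
  229 = 2*94 + 41
  94 = 2*41 + 12
  41 = 3*12 + 5
  12 = 2*5 + 2
  5 = 2*2 + 1
  2 = 2*1
so gcd(229, 94) = 1.
1 divides 195, so solutions exist.
Back-substitute for Bézout coefficients:
  1 = 5 - 2*2
  ... = 94*(-95) + 229*(39)
So 94*(-95) ≡ 1 (mod 229); multiply by 195: t ≡ -18525 (mod 229).
Smallest nonnegative: t = -18525 mod 229 = 24.

24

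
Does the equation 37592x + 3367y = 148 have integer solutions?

gcd(37592, 3367) = 37  (37592 = 11×3367 + 555, 3367 = 6×555 + 37, 555 = 15×37).
37 divides 148, so integer solutions exist.

yes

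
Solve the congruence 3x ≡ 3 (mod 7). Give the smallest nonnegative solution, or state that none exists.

1

gcd(7, 3):
  7 = 2×3 + 1
  3 = 3×1
so gcd(7, 3) = 1.
1 divides 3, so solutions exist.
Back-substitute for Bézout coefficients:
  1 = 7 - 2×3
  ... = 3×(-2) + 7×(1)
So 3×(-2) ≡ 1 (mod 7); multiply by 3: x ≡ -6 (mod 7).
Smallest nonnegative: x = -6 mod 7 = 1.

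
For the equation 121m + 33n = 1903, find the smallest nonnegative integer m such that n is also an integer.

gcd(121, 33):
  121 = 3×33 + 22
  33 = 1×22 + 11
  22 = 2×11
so gcd(121, 33) = 11.
11 divides 1903, so solutions exist.
Back-substitute for Bézout coefficients:
  11 = 33 - 1×22
  ... = 121×(-1) + 33×(4)
Scale by 1903/11 = 173: (m₀, n₀) = (-173, 692).
General solution: m = -173 + 3t, n = 692 - 11t for integer t.
m ≥ 0: smallest is -173 mod 3 = 1 (at t = 58), with n = 54.

1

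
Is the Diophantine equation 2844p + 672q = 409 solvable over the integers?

gcd(2844, 672) = 12  (2844 = 4·672 + 156, 672 = 4·156 + 48, 156 = 3·48 + 12, 48 = 4·12).
12 does not divide 409 (remainder 1), so no integer solutions.

no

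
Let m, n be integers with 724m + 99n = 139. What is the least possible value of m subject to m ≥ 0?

gcd(724, 99):
  724 = 7·99 + 31
  99 = 3·31 + 6
  31 = 5·6 + 1
  6 = 6·1
so gcd(724, 99) = 1.
1 divides 139, so solutions exist.
Back-substitute for Bézout coefficients:
  1 = 31 - 5·6
  ... = 724·(16) + 99·(-117)
Scale by 139/1 = 139: (m₀, n₀) = (2224, -16263).
General solution: m = 2224 + 99t, n = -16263 - 724t for integer t.
m ≥ 0: smallest is 2224 mod 99 = 46 (at t = -22), with n = -335.

46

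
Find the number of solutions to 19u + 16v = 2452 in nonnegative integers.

gcd(19, 16) = 1  (19 = 1×16 + 3, 16 = 5×3 + 1, 3 = 3×1).
Back-substituting, 19×(-5) + 16×(6) = 1.
Scale by 2452: one solution is (-12260, 14712). Reduce u mod 16: (12, 139).
General: u = 12 + 16t, v = 139 - 19t.
u ≥ 0 ⇒ t ≥ 0; v ≥ 0 ⇒ t ≤ 7. So t ∈ [0, 7]: 8 solutions.

8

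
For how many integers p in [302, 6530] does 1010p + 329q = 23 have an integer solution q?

gcd(1010, 329):
  1010 = 3*329 + 23
  329 = 14*23 + 7
  23 = 3*7 + 2
  7 = 3*2 + 1
  2 = 2*1
so gcd(1010, 329) = 1.
Back-substitute for Bézout coefficients:
  1 = 7 - 3*2
  ... = 1010*(-143) + 329*(439)
Scale by 23: particular solution (-3289, 10097); reduce p mod 329: (1, -3).
General solution: p = 1 + 329t, q = -3 - 1010t for integer t.
302 ≤ 1 + 329t ≤ 6530 gives t ∈ [1, 19], which is 19 values.

19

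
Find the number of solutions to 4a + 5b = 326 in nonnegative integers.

16

gcd(5, 4):
  5 = 1×4 + 1
  4 = 4×1
so gcd(5, 4) = 1.
Back-substitute for Bézout coefficients:
  1 = 5 - 1×4
  ... = 4×(-1) + 5×(1)
Scale by 326: one solution is (-326, 326). Reduce a mod 5: (4, 62).
General: a = 4 + 5t, b = 62 - 4t.
a ≥ 0 ⇒ t ≥ 0; b ≥ 0 ⇒ t ≤ 15. So t ∈ [0, 15]: 16 solutions.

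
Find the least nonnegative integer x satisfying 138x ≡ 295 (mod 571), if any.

gcd(571, 138) = 1.
1 divides 295, so solutions exist.
By Bézout, 138*(120) + 571*(-29) = 1.
So 138*(120) ≡ 1 (mod 571); multiply by 295: x ≡ 35400 (mod 571).
Smallest nonnegative: x = 35400 mod 571 = 569.

569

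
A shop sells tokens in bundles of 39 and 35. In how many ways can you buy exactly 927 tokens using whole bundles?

1

Need nonnegative integers with 39j + 35k = 927.
gcd(39, 35) = 1, and 39·(9) + 35·(-10) = 1.
So (j₀, k₀) = (8343, -9270); general j = 8343 + 35t, k = -9270 - 39t.
j ≥ 0 ⇒ t ≥ -238; k ≥ 0 ⇒ t ≤ -238. That's 1 value of t.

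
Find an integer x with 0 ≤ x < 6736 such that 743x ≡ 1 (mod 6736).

5911

gcd(6736, 743):
  6736 = 9*743 + 49
  743 = 15*49 + 8
  49 = 6*8 + 1
  8 = 8*1
so gcd(6736, 743) = 1.
Back-substitute for Bézout coefficients:
  1 = 49 - 6*8
  ... = 743*(-825) + 6736*(91)
So 743*-825 ≡ 1 (mod 6736), and -825 mod 6736 = 5911.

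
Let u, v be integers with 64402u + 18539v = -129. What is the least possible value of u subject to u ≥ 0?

gcd(64402, 18539):
  64402 = 3×18539 + 8785
  18539 = 2×8785 + 969
  8785 = 9×969 + 64
  969 = 15×64 + 9
  64 = 7×9 + 1
  9 = 9×1
so gcd(64402, 18539) = 1.
1 divides -129, so solutions exist.
Back-substitute for Bézout coefficients:
  1 = 64 - 7×9
  ... = 64402×(2028) + 18539×(-7045)
Scale by -129/1 = -129: (u₀, v₀) = (-261612, 908805).
General solution: u = -261612 + 18539t, v = 908805 - 64402t for integer t.
u ≥ 0: smallest is -261612 mod 18539 = 16473 (at t = 15), with v = -57225.

16473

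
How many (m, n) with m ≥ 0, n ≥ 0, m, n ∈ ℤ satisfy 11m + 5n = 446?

gcd(11, 5) = 1.
By Bézout, 11×(1) + 5×(-2) = 1.
One solution: (1, 87).
General: m = 1 + 5t, n = 87 - 11t.
m ≥ 0 ⇒ t ≥ 0; n ≥ 0 ⇒ t ≤ 7. So t ∈ [0, 7]: 8 solutions.

8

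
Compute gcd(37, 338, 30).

1

gcd(338, 37) = 1  (338 = 9*37 + 5, 37 = 7*5 + 2, 5 = 2*2 + 1, 2 = 2*1).
gcd(1, 30) = 1.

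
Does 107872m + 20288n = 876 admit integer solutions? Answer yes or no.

no

gcd(107872, 20288) = 32  (107872 = 5*20288 + 6432, 20288 = 3*6432 + 992, 6432 = 6*992 + 480, 992 = 2*480 + 32, 480 = 15*32).
32 does not divide 876 (remainder 12), so no integer solutions.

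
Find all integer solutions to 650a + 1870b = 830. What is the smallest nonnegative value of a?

gcd(1870, 650):
  1870 = 2×650 + 570
  650 = 1×570 + 80
  570 = 7×80 + 10
  80 = 8×10
so gcd(1870, 650) = 10.
10 divides 830, so solutions exist.
Back-substitute for Bézout coefficients:
  10 = 570 - 7×80
  ... = 650×(-23) + 1870×(8)
Scale by 830/10 = 83: (a₀, b₀) = (-1909, 664).
General solution: a = -1909 + 187t, b = 664 - 65t for integer t.
a ≥ 0: smallest is -1909 mod 187 = 148 (at t = 11), with b = -51.

148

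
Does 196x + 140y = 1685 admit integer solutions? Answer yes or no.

no

gcd(196, 140) = 28  (196 = 1·140 + 56, 140 = 2·56 + 28, 56 = 2·28).
28 does not divide 1685 (remainder 5), so no integer solutions.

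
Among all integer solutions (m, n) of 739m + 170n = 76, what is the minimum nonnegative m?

gcd(739, 170):
  739 = 4×170 + 59
  170 = 2×59 + 52
  59 = 1×52 + 7
  52 = 7×7 + 3
  7 = 2×3 + 1
  3 = 3×1
so gcd(739, 170) = 1.
1 divides 76, so solutions exist.
Back-substitute for Bézout coefficients:
  1 = 7 - 2×3
  ... = 739×(49) + 170×(-213)
Scale by 76/1 = 76: (m₀, n₀) = (3724, -16188).
General solution: m = 3724 + 170t, n = -16188 - 739t for integer t.
m ≥ 0: smallest is 3724 mod 170 = 154 (at t = -21), with n = -669.

154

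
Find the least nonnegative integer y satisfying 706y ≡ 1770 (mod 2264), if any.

801

gcd(2264, 706):
  2264 = 3×706 + 146
  706 = 4×146 + 122
  146 = 1×122 + 24
  122 = 5×24 + 2
  24 = 12×2
so gcd(2264, 706) = 2.
2 divides 1770, so solutions exist.
Back-substitute for Bézout coefficients:
  2 = 122 - 5×24
  ... = 706×(93) + 2264×(-29)
So 706×(93) ≡ 2 (mod 2264); multiply by 885: y ≡ 82305 (mod 1132).
Smallest nonnegative: y = 82305 mod 1132 = 801.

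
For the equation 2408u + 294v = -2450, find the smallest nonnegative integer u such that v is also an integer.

14

gcd(2408, 294):
  2408 = 8*294 + 56
  294 = 5*56 + 14
  56 = 4*14
so gcd(2408, 294) = 14.
14 divides -2450, so solutions exist.
Back-substitute for Bézout coefficients:
  14 = 294 - 5*56
  ... = 2408*(-5) + 294*(41)
Scale by -2450/14 = -175: (u₀, v₀) = (875, -7175).
General solution: u = 875 + 21t, v = -7175 - 172t for integer t.
u ≥ 0: smallest is 875 mod 21 = 14 (at t = -41), with v = -123.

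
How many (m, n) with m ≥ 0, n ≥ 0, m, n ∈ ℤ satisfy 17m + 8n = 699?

5

gcd(17, 8) = 1.
By Bézout, 17×(1) + 8×(-2) = 1.
One solution: (3, 81).
General: m = 3 + 8t, n = 81 - 17t.
m ≥ 0 ⇒ t ≥ 0; n ≥ 0 ⇒ t ≤ 4. So t ∈ [0, 4]: 5 solutions.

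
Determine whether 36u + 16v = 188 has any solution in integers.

gcd(36, 16) = 4  (36 = 2×16 + 4, 16 = 4×4).
4 divides 188, so integer solutions exist.

yes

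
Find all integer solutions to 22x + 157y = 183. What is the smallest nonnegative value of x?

gcd(157, 22) = 1  (157 = 7×22 + 3, 22 = 7×3 + 1, 3 = 3×1).
1 divides 183, so solutions exist.
Back-substituting, 22×(50) + 157×(-7) = 1.
Scale by 183/1 = 183: (x₀, y₀) = (9150, -1281).
General solution: x = 9150 + 157t, y = -1281 - 22t for integer t.
x ≥ 0: smallest is 9150 mod 157 = 44 (at t = -58), with y = -5.

44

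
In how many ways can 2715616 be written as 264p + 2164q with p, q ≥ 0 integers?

19

gcd(2164, 264) = 4.
By Bézout, 264*(41) + 2164*(-5) = 4.
One solution: (73, 1246).
General: p = 73 + 541t, q = 1246 - 66t.
p ≥ 0 ⇒ t ≥ 0; q ≥ 0 ⇒ t ≤ 18. So t ∈ [0, 18]: 19 solutions.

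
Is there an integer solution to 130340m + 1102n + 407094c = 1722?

gcd(130340, 1102):
  130340 = 118×1102 + 304
  1102 = 3×304 + 190
  304 = 1×190 + 114
  190 = 1×114 + 76
  114 = 1×76 + 38
  76 = 2×38
so gcd(130340, 1102) = 38.
gcd(38, 407094) = 38.
38 does not divide 1722 (remainder 12), so no integer solutions.

no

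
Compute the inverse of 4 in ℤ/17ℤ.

gcd(17, 4) = 1  (17 = 4×4 + 1, 4 = 4×1).
Back-substituting, 4×(-4) + 17×(1) = 1.
So 4×-4 ≡ 1 (mod 17), and -4 mod 17 = 13.

13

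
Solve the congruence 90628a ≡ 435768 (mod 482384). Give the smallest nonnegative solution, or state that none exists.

112010

gcd(482384, 90628):
  482384 = 5·90628 + 29244
  90628 = 3·29244 + 2896
  29244 = 10·2896 + 284
  2896 = 10·284 + 56
  284 = 5·56 + 4
  56 = 14·4
so gcd(482384, 90628) = 4.
4 divides 435768, so solutions exist.
Back-substitute for Bézout coefficients:
  4 = 284 - 5·56
  ... = 90628·(-8495) + 482384·(1596)
So 90628·(-8495) ≡ 4 (mod 482384); multiply by 108942: a ≡ -925462290 (mod 120596).
Smallest nonnegative: a = -925462290 mod 120596 = 112010.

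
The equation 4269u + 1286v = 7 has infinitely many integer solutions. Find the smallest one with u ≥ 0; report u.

gcd(4269, 1286) = 1  (4269 = 3×1286 + 411, 1286 = 3×411 + 53, 411 = 7×53 + 40, 53 = 1×40 + 13, 40 = 3×13 + 1, 13 = 13×1).
1 divides 7, so solutions exist.
Back-substituting, 4269×(97) + 1286×(-322) = 1.
Scale by 7/1 = 7: (u₀, v₀) = (679, -2254).
General solution: u = 679 + 1286t, v = -2254 - 4269t for integer t.
u ≥ 0: smallest is 679 mod 1286 = 679 (at t = 0), with v = -2254.

679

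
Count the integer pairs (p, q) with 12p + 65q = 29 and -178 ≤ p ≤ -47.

2

gcd(65, 12) = 1  (65 = 5×12 + 5, 12 = 2×5 + 2, 5 = 2×2 + 1, 2 = 2×1).
Back-substituting, 12×(-27) + 65×(5) = 1.
Scale by 29: particular solution (-783, 145); reduce p mod 65: (62, -11).
General solution: p = 62 + 65t, q = -11 - 12t for integer t.
-178 ≤ 62 + 65t ≤ -47 gives t ∈ [-3, -2], which is 2 values.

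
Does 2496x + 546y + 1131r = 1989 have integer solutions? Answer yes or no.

gcd(2496, 546) = 78  (2496 = 4×546 + 312, 546 = 1×312 + 234, 312 = 1×234 + 78, 234 = 3×78).
gcd(78, 1131) = 39.
39 divides 1989, so integer solutions exist.

yes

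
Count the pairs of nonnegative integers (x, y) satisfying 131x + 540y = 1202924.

gcd(540, 131) = 1  (540 = 4×131 + 16, 131 = 8×16 + 3, 16 = 5×3 + 1, 3 = 3×1).
Back-substituting, 131×(-169) + 540×(41) = 1.
Scale by 1202924: one solution is (-203294156, 49319884). Reduce x mod 540: (184, 2183).
General: x = 184 + 540t, y = 2183 - 131t.
x ≥ 0 ⇒ t ≥ 0; y ≥ 0 ⇒ t ≤ 16. So t ∈ [0, 16]: 17 solutions.

17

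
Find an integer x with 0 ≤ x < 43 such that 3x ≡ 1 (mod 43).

29

gcd(43, 3) = 1  (43 = 14×3 + 1, 3 = 3×1).
Back-substituting, 3×(-14) + 43×(1) = 1.
So 3×-14 ≡ 1 (mod 43), and -14 mod 43 = 29.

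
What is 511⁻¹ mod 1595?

746

gcd(1595, 511) = 1  (1595 = 3×511 + 62, 511 = 8×62 + 15, 62 = 4×15 + 2, 15 = 7×2 + 1, 2 = 2×1).
Back-substituting, 511×(746) + 1595×(-239) = 1.
So 511×746 ≡ 1 (mod 1595), and 746 mod 1595 = 746.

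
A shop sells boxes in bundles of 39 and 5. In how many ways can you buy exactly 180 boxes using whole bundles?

1

Need nonnegative integers with 39j + 5k = 180.
gcd(39, 5) = 1, and 39·(-1) + 5·(8) = 1.
So (j₀, k₀) = (-180, 1440); general j = -180 + 5t, k = 1440 - 39t.
j ≥ 0 ⇒ t ≥ 36; k ≥ 0 ⇒ t ≤ 36. That's 1 value of t.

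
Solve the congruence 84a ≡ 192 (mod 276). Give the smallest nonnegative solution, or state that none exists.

gcd(276, 84) = 12  (276 = 3·84 + 24, 84 = 3·24 + 12, 24 = 2·12).
12 divides 192, so solutions exist.
Back-substituting, 84·(10) + 276·(-3) = 12.
So 84·(10) ≡ 12 (mod 276); multiply by 16: a ≡ 160 (mod 23).
Smallest nonnegative: a = 160 mod 23 = 22.

22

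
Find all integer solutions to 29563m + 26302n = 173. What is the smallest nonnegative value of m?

25681

gcd(29563, 26302) = 1  (29563 = 1×26302 + 3261, 26302 = 8×3261 + 214, 3261 = 15×214 + 51, 214 = 4×51 + 10, 51 = 5×10 + 1, 10 = 10×1).
1 divides 173, so solutions exist.
Back-substituting, 29563×(2581) + 26302×(-2901) = 1.
Scale by 173/1 = 173: (m₀, n₀) = (446513, -501873).
General solution: m = 446513 + 26302t, n = -501873 - 29563t for integer t.
m ≥ 0: smallest is 446513 mod 26302 = 25681 (at t = -16), with n = -28865.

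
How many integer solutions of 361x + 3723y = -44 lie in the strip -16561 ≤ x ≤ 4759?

6

gcd(3723, 361) = 1  (3723 = 10·361 + 113, 361 = 3·113 + 22, 113 = 5·22 + 3, 22 = 7·3 + 1, 3 = 3·1).
Back-substituting, 361·(1186) + 3723·(-115) = 1.
Scale by -44: particular solution (-52184, 5060); reduce x mod 3723: (3661, -355).
General solution: x = 3661 + 3723t, y = -355 - 361t for integer t.
-16561 ≤ 3661 + 3723t ≤ 4759 gives t ∈ [-5, 0], which is 6 values.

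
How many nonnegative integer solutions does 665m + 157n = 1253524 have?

gcd(665, 157):
  665 = 4·157 + 37
  157 = 4·37 + 9
  37 = 4·9 + 1
  9 = 9·1
so gcd(665, 157) = 1.
Back-substitute for Bézout coefficients:
  1 = 37 - 4·9
  ... = 665·(17) + 157·(-72)
Scale by 1253524: one solution is (21309908, -90253728). Reduce m mod 157: (141, 7387).
General: m = 141 + 157t, n = 7387 - 665t.
m ≥ 0 ⇒ t ≥ 0; n ≥ 0 ⇒ t ≤ 11. So t ∈ [0, 11]: 12 solutions.

12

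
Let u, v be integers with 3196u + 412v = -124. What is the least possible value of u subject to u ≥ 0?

gcd(3196, 412) = 4.
4 divides -124, so solutions exist.
By Bézout, 3196*(-33) + 412*(256) = 4.
Scale by -124/4 = -31: (u₀, v₀) = (1023, -7936).
General solution: u = 1023 + 103t, v = -7936 - 799t for integer t.
u ≥ 0: smallest is 1023 mod 103 = 96 (at t = -9), with v = -745.

96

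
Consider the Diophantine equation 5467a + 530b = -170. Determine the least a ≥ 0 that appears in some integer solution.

gcd(5467, 530):
  5467 = 10×530 + 167
  530 = 3×167 + 29
  167 = 5×29 + 22
  29 = 1×22 + 7
  22 = 3×7 + 1
  7 = 7×1
so gcd(5467, 530) = 1.
1 divides -170, so solutions exist.
Back-substitute for Bézout coefficients:
  1 = 22 - 3×7
  ... = 5467×(73) + 530×(-753)
Scale by -170/1 = -170: (a₀, b₀) = (-12410, 128010).
General solution: a = -12410 + 530t, b = 128010 - 5467t for integer t.
a ≥ 0: smallest is -12410 mod 530 = 310 (at t = 24), with b = -3198.

310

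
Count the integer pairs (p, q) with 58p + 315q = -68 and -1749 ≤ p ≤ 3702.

gcd(315, 58):
  315 = 5×58 + 25
  58 = 2×25 + 8
  25 = 3×8 + 1
  8 = 8×1
so gcd(315, 58) = 1.
Back-substitute for Bézout coefficients:
  1 = 25 - 3×8
  ... = 58×(-38) + 315×(7)
Scale by -68: particular solution (2584, -476); reduce p mod 315: (64, -12).
General solution: p = 64 + 315t, q = -12 - 58t for integer t.
-1749 ≤ 64 + 315t ≤ 3702 gives t ∈ [-5, 11], which is 17 values.

17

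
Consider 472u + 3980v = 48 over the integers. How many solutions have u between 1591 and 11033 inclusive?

10

gcd(3980, 472) = 4.
By Bézout, 472×(312) + 3980×(-37) = 4.
Particular solution: (759, -90).
General solution: u = 759 + 995t, v = -90 - 118t for integer t.
1591 ≤ 759 + 995t ≤ 11033 gives t ∈ [1, 10], which is 10 values.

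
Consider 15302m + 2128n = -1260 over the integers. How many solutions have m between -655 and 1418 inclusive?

gcd(15302, 2128) = 14.
By Bézout, 15302*(21) + 2128*(-151) = 14.
Particular solution: (86, -619).
General solution: m = 86 + 152t, n = -619 - 1093t for integer t.
-655 ≤ 86 + 152t ≤ 1418 gives t ∈ [-4, 8], which is 13 values.

13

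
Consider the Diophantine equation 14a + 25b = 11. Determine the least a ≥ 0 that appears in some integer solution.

gcd(25, 14):
  25 = 1*14 + 11
  14 = 1*11 + 3
  11 = 3*3 + 2
  3 = 1*2 + 1
  2 = 2*1
so gcd(25, 14) = 1.
1 divides 11, so solutions exist.
Back-substitute for Bézout coefficients:
  1 = 3 - 1*2
  ... = 14*(9) + 25*(-5)
Scale by 11/1 = 11: (a₀, b₀) = (99, -55).
General solution: a = 99 + 25t, b = -55 - 14t for integer t.
a ≥ 0: smallest is 99 mod 25 = 24 (at t = -3), with b = -13.

24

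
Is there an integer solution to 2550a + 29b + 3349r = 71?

gcd(2550, 29):
  2550 = 87*29 + 27
  29 = 1*27 + 2
  27 = 13*2 + 1
  2 = 2*1
so gcd(2550, 29) = 1.
gcd(1, 3349) = 1.
1 divides 71, so integer solutions exist.

yes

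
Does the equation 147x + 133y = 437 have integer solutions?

gcd(147, 133):
  147 = 1*133 + 14
  133 = 9*14 + 7
  14 = 2*7
so gcd(147, 133) = 7.
7 does not divide 437 (remainder 3), so no integer solutions.

no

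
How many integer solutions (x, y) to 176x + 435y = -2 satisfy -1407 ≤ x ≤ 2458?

9

gcd(435, 176) = 1  (435 = 2·176 + 83, 176 = 2·83 + 10, 83 = 8·10 + 3, 10 = 3·3 + 1, 3 = 3·1).
Back-substituting, 176·(131) + 435·(-53) = 1.
Scale by -2: particular solution (-262, 106); reduce x mod 435: (173, -70).
General solution: x = 173 + 435t, y = -70 - 176t for integer t.
-1407 ≤ 173 + 435t ≤ 2458 gives t ∈ [-3, 5], which is 9 values.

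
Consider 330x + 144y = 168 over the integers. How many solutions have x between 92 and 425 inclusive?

gcd(330, 144):
  330 = 2*144 + 42
  144 = 3*42 + 18
  42 = 2*18 + 6
  18 = 3*6
so gcd(330, 144) = 6.
Back-substitute for Bézout coefficients:
  6 = 42 - 2*18
  ... = 330*(7) + 144*(-16)
Scale by 28: particular solution (196, -448); reduce x mod 24: (4, -8).
General solution: x = 4 + 24t, y = -8 - 55t for integer t.
92 ≤ 4 + 24t ≤ 425 gives t ∈ [4, 17], which is 14 values.

14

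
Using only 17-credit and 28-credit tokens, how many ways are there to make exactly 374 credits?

Need nonnegative integers with 17j + 28k = 374.
gcd(17, 28) = 1, and 17·(5) + 28·(-3) = 1.
So (j₀, k₀) = (1870, -1122); general j = 1870 + 28t, k = -1122 - 17t.
j ≥ 0 ⇒ t ≥ -66; k ≥ 0 ⇒ t ≤ -66. That's 1 value of t.

1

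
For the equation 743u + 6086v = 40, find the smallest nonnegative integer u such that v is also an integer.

gcd(6086, 743):
  6086 = 8*743 + 142
  743 = 5*142 + 33
  142 = 4*33 + 10
  33 = 3*10 + 3
  10 = 3*3 + 1
  3 = 3*1
so gcd(6086, 743) = 1.
1 divides 40, so solutions exist.
Back-substitute for Bézout coefficients:
  1 = 10 - 3*3
  ... = 743*(-1843) + 6086*(225)
Scale by 40/1 = 40: (u₀, v₀) = (-73720, 9000).
General solution: u = -73720 + 6086t, v = 9000 - 743t for integer t.
u ≥ 0: smallest is -73720 mod 6086 = 5398 (at t = 13), with v = -659.

5398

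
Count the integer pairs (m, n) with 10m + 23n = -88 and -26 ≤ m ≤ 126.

gcd(23, 10) = 1  (23 = 2×10 + 3, 10 = 3×3 + 1, 3 = 3×1).
Back-substituting, 10×(7) + 23×(-3) = 1.
Scale by -88: particular solution (-616, 264); reduce m mod 23: (5, -6).
General solution: m = 5 + 23t, n = -6 - 10t for integer t.
-26 ≤ 5 + 23t ≤ 126 gives t ∈ [-1, 5], which is 7 values.

7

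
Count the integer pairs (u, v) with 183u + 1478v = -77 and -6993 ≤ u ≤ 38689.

gcd(1478, 183) = 1  (1478 = 8·183 + 14, 183 = 13·14 + 1, 14 = 14·1).
Back-substituting, 183·(105) + 1478·(-13) = 1.
Scale by -77: particular solution (-8085, 1001); reduce u mod 1478: (783, -97).
General solution: u = 783 + 1478t, v = -97 - 183t for integer t.
-6993 ≤ 783 + 1478t ≤ 38689 gives t ∈ [-5, 25], which is 31 values.

31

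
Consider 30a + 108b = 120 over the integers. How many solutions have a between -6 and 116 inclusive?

gcd(108, 30) = 6  (108 = 3*30 + 18, 30 = 1*18 + 12, 18 = 1*12 + 6, 12 = 2*6).
Back-substituting, 30*(-7) + 108*(2) = 6.
Scale by 20: particular solution (-140, 40); reduce a mod 18: (4, 0).
General solution: a = 4 + 18t, b = 0 - 5t for integer t.
-6 ≤ 4 + 18t ≤ 116 gives t ∈ [0, 6], which is 7 values.

7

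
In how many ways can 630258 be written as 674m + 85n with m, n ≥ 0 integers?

11

gcd(674, 85) = 1.
By Bézout, 674*(14) + 85*(-111) = 1.
One solution: (17, 7280).
General: m = 17 + 85t, n = 7280 - 674t.
m ≥ 0 ⇒ t ≥ 0; n ≥ 0 ⇒ t ≤ 10. So t ∈ [0, 10]: 11 solutions.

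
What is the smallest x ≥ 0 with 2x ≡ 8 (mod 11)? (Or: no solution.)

4

gcd(11, 2):
  11 = 5*2 + 1
  2 = 2*1
so gcd(11, 2) = 1.
1 divides 8, so solutions exist.
Back-substitute for Bézout coefficients:
  1 = 11 - 5*2
  ... = 2*(-5) + 11*(1)
So 2*(-5) ≡ 1 (mod 11); multiply by 8: x ≡ -40 (mod 11).
Smallest nonnegative: x = -40 mod 11 = 4.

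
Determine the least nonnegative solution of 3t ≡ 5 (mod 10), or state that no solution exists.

gcd(10, 3):
  10 = 3×3 + 1
  3 = 3×1
so gcd(10, 3) = 1.
1 divides 5, so solutions exist.
Back-substitute for Bézout coefficients:
  1 = 10 - 3×3
  ... = 3×(-3) + 10×(1)
So 3×(-3) ≡ 1 (mod 10); multiply by 5: t ≡ -15 (mod 10).
Smallest nonnegative: t = -15 mod 10 = 5.

5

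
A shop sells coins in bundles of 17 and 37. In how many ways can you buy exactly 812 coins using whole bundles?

1

Need nonnegative integers with 17j + 37k = 812.
gcd(17, 37) = 1, and 17·(-13) + 37·(6) = 1.
So (j₀, k₀) = (-10556, 4872); general j = -10556 + 37t, k = 4872 - 17t.
j ≥ 0 ⇒ t ≥ 286; k ≥ 0 ⇒ t ≤ 286. That's 1 value of t.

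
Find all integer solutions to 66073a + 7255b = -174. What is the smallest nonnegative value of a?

3562

gcd(66073, 7255) = 1.
1 divides -174, so solutions exist.
By Bézout, 66073*(1147) + 7255*(-10446) = 1.
Scale by -174/1 = -174: (a₀, b₀) = (-199578, 1817604).
General solution: a = -199578 + 7255t, b = 1817604 - 66073t for integer t.
a ≥ 0: smallest is -199578 mod 7255 = 3562 (at t = 28), with b = -32440.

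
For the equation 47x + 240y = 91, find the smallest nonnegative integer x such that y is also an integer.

53

gcd(240, 47):
  240 = 5×47 + 5
  47 = 9×5 + 2
  5 = 2×2 + 1
  2 = 2×1
so gcd(240, 47) = 1.
1 divides 91, so solutions exist.
Back-substitute for Bézout coefficients:
  1 = 5 - 2×2
  ... = 47×(-97) + 240×(19)
Scale by 91/1 = 91: (x₀, y₀) = (-8827, 1729).
General solution: x = -8827 + 240t, y = 1729 - 47t for integer t.
x ≥ 0: smallest is -8827 mod 240 = 53 (at t = 37), with y = -10.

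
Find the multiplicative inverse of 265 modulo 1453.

gcd(1453, 265) = 1  (1453 = 5*265 + 128, 265 = 2*128 + 9, 128 = 14*9 + 2, 9 = 4*2 + 1, 2 = 2*1).
Back-substituting, 265*(647) + 1453*(-118) = 1.
So 265*647 ≡ 1 (mod 1453), and 647 mod 1453 = 647.

647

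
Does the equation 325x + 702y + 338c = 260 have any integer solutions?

yes

gcd(702, 325) = 13.
gcd(13, 338) = 13.
13 divides 260, so integer solutions exist.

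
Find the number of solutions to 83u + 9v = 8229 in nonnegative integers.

11

gcd(83, 9) = 1  (83 = 9·9 + 2, 9 = 4·2 + 1, 2 = 2·1).
Back-substituting, 83·(-4) + 9·(37) = 1.
Scale by 8229: one solution is (-32916, 304473). Reduce u mod 9: (6, 859).
General: u = 6 + 9t, v = 859 - 83t.
u ≥ 0 ⇒ t ≥ 0; v ≥ 0 ⇒ t ≤ 10. So t ∈ [0, 10]: 11 solutions.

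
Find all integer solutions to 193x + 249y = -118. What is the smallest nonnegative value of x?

gcd(249, 193) = 1.
1 divides -118, so solutions exist.
By Bézout, 193×(40) + 249×(-31) = 1.
Scale by -118/1 = -118: (x₀, y₀) = (-4720, 3658).
General solution: x = -4720 + 249t, y = 3658 - 193t for integer t.
x ≥ 0: smallest is -4720 mod 249 = 11 (at t = 19), with y = -9.

11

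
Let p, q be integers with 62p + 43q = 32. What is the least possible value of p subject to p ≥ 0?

13

gcd(62, 43):
  62 = 1*43 + 19
  43 = 2*19 + 5
  19 = 3*5 + 4
  5 = 1*4 + 1
  4 = 4*1
so gcd(62, 43) = 1.
1 divides 32, so solutions exist.
Back-substitute for Bézout coefficients:
  1 = 5 - 1*4
  ... = 62*(-9) + 43*(13)
Scale by 32/1 = 32: (p₀, q₀) = (-288, 416).
General solution: p = -288 + 43t, q = 416 - 62t for integer t.
p ≥ 0: smallest is -288 mod 43 = 13 (at t = 7), with q = -18.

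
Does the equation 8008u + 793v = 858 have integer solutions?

gcd(8008, 793) = 13  (8008 = 10×793 + 78, 793 = 10×78 + 13, 78 = 6×13).
13 divides 858, so integer solutions exist.

yes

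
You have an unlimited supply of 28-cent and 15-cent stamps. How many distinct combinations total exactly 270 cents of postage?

Need nonnegative integers with 28j + 15k = 270.
gcd(28, 15) = 1, and 28·(7) + 15·(-13) = 1.
So (j₀, k₀) = (1890, -3510); general j = 1890 + 15t, k = -3510 - 28t.
j ≥ 0 ⇒ t ≥ -126; k ≥ 0 ⇒ t ≤ -126. That's 1 value of t.

1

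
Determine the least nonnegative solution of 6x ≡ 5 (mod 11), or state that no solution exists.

gcd(11, 6):
  11 = 1*6 + 5
  6 = 1*5 + 1
  5 = 5*1
so gcd(11, 6) = 1.
1 divides 5, so solutions exist.
Back-substitute for Bézout coefficients:
  1 = 6 - 1*5
  ... = 6*(2) + 11*(-1)
So 6*(2) ≡ 1 (mod 11); multiply by 5: x ≡ 10 (mod 11).
Smallest nonnegative: x = 10 mod 11 = 10.

10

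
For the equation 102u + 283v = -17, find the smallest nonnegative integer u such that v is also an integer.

gcd(283, 102):
  283 = 2×102 + 79
  102 = 1×79 + 23
  79 = 3×23 + 10
  23 = 2×10 + 3
  10 = 3×3 + 1
  3 = 3×1
so gcd(283, 102) = 1.
1 divides -17, so solutions exist.
Back-substitute for Bézout coefficients:
  1 = 10 - 3×3
  ... = 102×(-86) + 283×(31)
Scale by -17/1 = -17: (u₀, v₀) = (1462, -527).
General solution: u = 1462 + 283t, v = -527 - 102t for integer t.
u ≥ 0: smallest is 1462 mod 283 = 47 (at t = -5), with v = -17.

47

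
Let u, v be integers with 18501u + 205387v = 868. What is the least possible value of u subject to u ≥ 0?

17074

gcd(205387, 18501):
  205387 = 11×18501 + 1876
  18501 = 9×1876 + 1617
  1876 = 1×1617 + 259
  1617 = 6×259 + 63
  259 = 4×63 + 7
  63 = 9×7
so gcd(205387, 18501) = 7.
7 divides 868, so solutions exist.
Back-substitute for Bézout coefficients:
  7 = 259 - 4×63
  ... = 18501×(-3175) + 205387×(286)
Scale by 868/7 = 124: (u₀, v₀) = (-393700, 35464).
General solution: u = -393700 + 29341t, v = 35464 - 2643t for integer t.
u ≥ 0: smallest is -393700 mod 29341 = 17074 (at t = 14), with v = -1538.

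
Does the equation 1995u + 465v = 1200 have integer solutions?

gcd(1995, 465):
  1995 = 4·465 + 135
  465 = 3·135 + 60
  135 = 2·60 + 15
  60 = 4·15
so gcd(1995, 465) = 15.
15 divides 1200, so integer solutions exist.

yes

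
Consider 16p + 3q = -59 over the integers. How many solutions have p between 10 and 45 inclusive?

gcd(16, 3) = 1.
By Bézout, 16×(1) + 3×(-5) = 1.
Particular solution: (1, -25).
General solution: p = 1 + 3t, q = -25 - 16t for integer t.
10 ≤ 1 + 3t ≤ 45 gives t ∈ [3, 14], which is 12 values.

12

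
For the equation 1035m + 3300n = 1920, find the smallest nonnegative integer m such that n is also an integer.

gcd(3300, 1035) = 15  (3300 = 3×1035 + 195, 1035 = 5×195 + 60, 195 = 3×60 + 15, 60 = 4×15).
15 divides 1920, so solutions exist.
Back-substituting, 1035×(-51) + 3300×(16) = 15.
Scale by 1920/15 = 128: (m₀, n₀) = (-6528, 2048).
General solution: m = -6528 + 220t, n = 2048 - 69t for integer t.
m ≥ 0: smallest is -6528 mod 220 = 72 (at t = 30), with n = -22.

72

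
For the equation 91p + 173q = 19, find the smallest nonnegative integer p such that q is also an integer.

gcd(173, 91) = 1.
1 divides 19, so solutions exist.
By Bézout, 91*(-19) + 173*(10) = 1.
Scale by 19/1 = 19: (p₀, q₀) = (-361, 190).
General solution: p = -361 + 173t, q = 190 - 91t for integer t.
p ≥ 0: smallest is -361 mod 173 = 158 (at t = 3), with q = -83.

158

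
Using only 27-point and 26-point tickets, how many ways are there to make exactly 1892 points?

2

Need nonnegative integers with 27j + 26k = 1892.
gcd(27, 26) = 1, and 27·(1) + 26·(-1) = 1.
So (j₀, k₀) = (1892, -1892); general j = 1892 + 26t, k = -1892 - 27t.
j ≥ 0 ⇒ t ≥ -72; k ≥ 0 ⇒ t ≤ -71. That's 2 values of t.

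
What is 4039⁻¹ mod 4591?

4250

gcd(4591, 4039) = 1.
By Bézout, 4039·(-341) + 4591·(300) = 1.
So 4039·-341 ≡ 1 (mod 4591), and -341 mod 4591 = 4250.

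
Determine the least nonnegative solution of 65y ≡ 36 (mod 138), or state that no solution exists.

60

gcd(138, 65) = 1  (138 = 2×65 + 8, 65 = 8×8 + 1, 8 = 8×1).
1 divides 36, so solutions exist.
Back-substituting, 65×(17) + 138×(-8) = 1.
So 65×(17) ≡ 1 (mod 138); multiply by 36: y ≡ 612 (mod 138).
Smallest nonnegative: y = 612 mod 138 = 60.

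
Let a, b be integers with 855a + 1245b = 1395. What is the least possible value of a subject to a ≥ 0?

gcd(1245, 855) = 15.
15 divides 1395, so solutions exist.
By Bézout, 855×(-16) + 1245×(11) = 15.
Scale by 1395/15 = 93: (a₀, b₀) = (-1488, 1023).
General solution: a = -1488 + 83t, b = 1023 - 57t for integer t.
a ≥ 0: smallest is -1488 mod 83 = 6 (at t = 18), with b = -3.

6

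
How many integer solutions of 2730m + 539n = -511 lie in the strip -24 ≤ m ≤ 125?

2

gcd(2730, 539):
  2730 = 5×539 + 35
  539 = 15×35 + 14
  35 = 2×14 + 7
  14 = 2×7
so gcd(2730, 539) = 7.
Back-substitute for Bézout coefficients:
  7 = 35 - 2×14
  ... = 2730×(31) + 539×(-157)
Scale by -73: particular solution (-2263, 11461); reduce m mod 77: (47, -239).
General solution: m = 47 + 77t, n = -239 - 390t for integer t.
-24 ≤ 47 + 77t ≤ 125 gives t ∈ [0, 1], which is 2 values.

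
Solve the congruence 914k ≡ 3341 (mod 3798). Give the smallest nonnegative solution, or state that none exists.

gcd(3798, 914) = 2  (3798 = 4*914 + 142, 914 = 6*142 + 62, 142 = 2*62 + 18, 62 = 3*18 + 8, 18 = 2*8 + 2, 8 = 4*2).
2 does not divide 3341, so the congruence has no solution.

no solution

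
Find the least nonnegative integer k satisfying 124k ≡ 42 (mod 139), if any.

25

gcd(139, 124) = 1.
1 divides 42, so solutions exist.
By Bézout, 124*(37) + 139*(-33) = 1.
So 124*(37) ≡ 1 (mod 139); multiply by 42: k ≡ 1554 (mod 139).
Smallest nonnegative: k = 1554 mod 139 = 25.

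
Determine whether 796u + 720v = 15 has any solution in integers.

no

gcd(796, 720) = 4  (796 = 1·720 + 76, 720 = 9·76 + 36, 76 = 2·36 + 4, 36 = 9·4).
4 does not divide 15 (remainder 3), so no integer solutions.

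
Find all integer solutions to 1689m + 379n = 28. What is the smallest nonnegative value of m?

228

gcd(1689, 379) = 1  (1689 = 4*379 + 173, 379 = 2*173 + 33, 173 = 5*33 + 8, 33 = 4*8 + 1, 8 = 8*1).
1 divides 28, so solutions exist.
Back-substituting, 1689*(-46) + 379*(205) = 1.
Scale by 28/1 = 28: (m₀, n₀) = (-1288, 5740).
General solution: m = -1288 + 379t, n = 5740 - 1689t for integer t.
m ≥ 0: smallest is -1288 mod 379 = 228 (at t = 4), with n = -1016.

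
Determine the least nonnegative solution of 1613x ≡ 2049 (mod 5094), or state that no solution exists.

2433

gcd(5094, 1613):
  5094 = 3·1613 + 255
  1613 = 6·255 + 83
  255 = 3·83 + 6
  83 = 13·6 + 5
  6 = 1·5 + 1
  5 = 5·1
so gcd(5094, 1613) = 1.
1 divides 2049, so solutions exist.
Back-substitute for Bézout coefficients:
  1 = 6 - 1·5
  ... = 1613·(-859) + 5094·(272)
So 1613·(-859) ≡ 1 (mod 5094); multiply by 2049: x ≡ -1760091 (mod 5094).
Smallest nonnegative: x = -1760091 mod 5094 = 2433.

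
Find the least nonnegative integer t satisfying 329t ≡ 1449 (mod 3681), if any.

gcd(3681, 329) = 1.
1 divides 1449, so solutions exist.
By Bézout, 329*(-772) + 3681*(69) = 1.
So 329*(-772) ≡ 1 (mod 3681); multiply by 1449: t ≡ -1118628 (mod 3681).
Smallest nonnegative: t = -1118628 mod 3681 = 396.

396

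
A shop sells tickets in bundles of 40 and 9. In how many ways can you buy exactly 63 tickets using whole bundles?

1

Need nonnegative integers with 40j + 9k = 63.
gcd(40, 9) = 1, and 40·(-2) + 9·(9) = 1.
So (j₀, k₀) = (-126, 567); general j = -126 + 9t, k = 567 - 40t.
j ≥ 0 ⇒ t ≥ 14; k ≥ 0 ⇒ t ≤ 14. That's 1 value of t.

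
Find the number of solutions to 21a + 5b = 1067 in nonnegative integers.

gcd(21, 5) = 1.
By Bézout, 21*(1) + 5*(-4) = 1.
One solution: (2, 205).
General: a = 2 + 5t, b = 205 - 21t.
a ≥ 0 ⇒ t ≥ 0; b ≥ 0 ⇒ t ≤ 9. So t ∈ [0, 9]: 10 solutions.

10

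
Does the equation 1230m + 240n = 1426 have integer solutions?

no

gcd(1230, 240) = 30.
30 does not divide 1426 (remainder 16), so no integer solutions.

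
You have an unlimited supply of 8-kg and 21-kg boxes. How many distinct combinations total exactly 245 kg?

Need nonnegative integers with 8j + 21k = 245.
gcd(8, 21) = 1, and 8·(8) + 21·(-3) = 1.
So (j₀, k₀) = (1960, -735); general j = 1960 + 21t, k = -735 - 8t.
j ≥ 0 ⇒ t ≥ -93; k ≥ 0 ⇒ t ≤ -92. That's 2 values of t.

2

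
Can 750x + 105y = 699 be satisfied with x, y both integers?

no

gcd(750, 105) = 15.
15 does not divide 699 (remainder 9), so no integer solutions.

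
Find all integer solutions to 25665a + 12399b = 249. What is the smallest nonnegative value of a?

gcd(25665, 12399):
  25665 = 2*12399 + 867
  12399 = 14*867 + 261
  867 = 3*261 + 84
  261 = 3*84 + 9
  84 = 9*9 + 3
  9 = 3*3
so gcd(25665, 12399) = 3.
3 divides 249, so solutions exist.
Back-substitute for Bézout coefficients:
  3 = 84 - 9*9
  ... = 25665*(1330) + 12399*(-2753)
Scale by 249/3 = 83: (a₀, b₀) = (110390, -228499).
General solution: a = 110390 + 4133t, b = -228499 - 8555t for integer t.
a ≥ 0: smallest is 110390 mod 4133 = 2932 (at t = -26), with b = -6069.

2932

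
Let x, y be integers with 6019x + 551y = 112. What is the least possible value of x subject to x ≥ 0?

181

gcd(6019, 551) = 1.
1 divides 112, so solutions exist.
By Bézout, 6019·(223) + 551·(-2436) = 1.
Scale by 112/1 = 112: (x₀, y₀) = (24976, -272832).
General solution: x = 24976 + 551t, y = -272832 - 6019t for integer t.
x ≥ 0: smallest is 24976 mod 551 = 181 (at t = -45), with y = -1977.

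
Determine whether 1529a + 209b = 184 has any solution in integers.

no

gcd(1529, 209) = 11  (1529 = 7*209 + 66, 209 = 3*66 + 11, 66 = 6*11).
11 does not divide 184 (remainder 8), so no integer solutions.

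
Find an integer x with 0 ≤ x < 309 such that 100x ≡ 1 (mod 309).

34

gcd(309, 100) = 1  (309 = 3*100 + 9, 100 = 11*9 + 1, 9 = 9*1).
Back-substituting, 100*(34) + 309*(-11) = 1.
So 100*34 ≡ 1 (mod 309), and 34 mod 309 = 34.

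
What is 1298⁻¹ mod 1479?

1193

gcd(1479, 1298):
  1479 = 1·1298 + 181
  1298 = 7·181 + 31
  181 = 5·31 + 26
  31 = 1·26 + 5
  26 = 5·5 + 1
  5 = 5·1
so gcd(1479, 1298) = 1.
Back-substitute for Bézout coefficients:
  1 = 26 - 5·5
  ... = 1298·(-286) + 1479·(251)
So 1298·-286 ≡ 1 (mod 1479), and -286 mod 1479 = 1193.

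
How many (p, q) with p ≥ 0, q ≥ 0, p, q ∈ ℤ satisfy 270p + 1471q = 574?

0

gcd(1471, 270) = 1.
By Bézout, 270×(158) + 1471×(-29) = 1.
One solution: (961, -176).
General: p = 961 + 1471t, q = -176 - 270t.
p ≥ 0 ⇒ t ≥ 0; q ≥ 0 ⇒ t ≤ -1. So t ∈ [0, -1]: 0 solutions.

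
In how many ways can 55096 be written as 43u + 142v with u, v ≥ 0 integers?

gcd(142, 43):
  142 = 3*43 + 13
  43 = 3*13 + 4
  13 = 3*4 + 1
  4 = 4*1
so gcd(142, 43) = 1.
Back-substitute for Bézout coefficients:
  1 = 13 - 3*4
  ... = 43*(-33) + 142*(10)
Scale by 55096: one solution is (-1818168, 550960). Reduce u mod 142: (0, 388).
General: u = 0 + 142t, v = 388 - 43t.
u ≥ 0 ⇒ t ≥ 0; v ≥ 0 ⇒ t ≤ 9. So t ∈ [0, 9]: 10 solutions.

10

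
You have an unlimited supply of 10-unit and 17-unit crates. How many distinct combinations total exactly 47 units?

Need nonnegative integers with 10j + 17k = 47.
gcd(10, 17) = 1, and 10·(-5) + 17·(3) = 1.
So (j₀, k₀) = (-235, 141); general j = -235 + 17t, k = 141 - 10t.
j ≥ 0 ⇒ t ≥ 14; k ≥ 0 ⇒ t ≤ 14. That's 1 value of t.

1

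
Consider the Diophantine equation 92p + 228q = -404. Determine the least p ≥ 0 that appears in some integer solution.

8

gcd(228, 92):
  228 = 2*92 + 44
  92 = 2*44 + 4
  44 = 11*4
so gcd(228, 92) = 4.
4 divides -404, so solutions exist.
Back-substitute for Bézout coefficients:
  4 = 92 - 2*44
  ... = 92*(5) + 228*(-2)
Scale by -404/4 = -101: (p₀, q₀) = (-505, 202).
General solution: p = -505 + 57t, q = 202 - 23t for integer t.
p ≥ 0: smallest is -505 mod 57 = 8 (at t = 9), with q = -5.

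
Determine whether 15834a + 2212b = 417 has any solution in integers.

gcd(15834, 2212):
  15834 = 7×2212 + 350
  2212 = 6×350 + 112
  350 = 3×112 + 14
  112 = 8×14
so gcd(15834, 2212) = 14.
14 does not divide 417 (remainder 11), so no integer solutions.

no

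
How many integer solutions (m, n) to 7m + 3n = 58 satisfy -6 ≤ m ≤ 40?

16

gcd(7, 3) = 1.
By Bézout, 7×(1) + 3×(-2) = 1.
Particular solution: (1, 17).
General solution: m = 1 + 3t, n = 17 - 7t for integer t.
-6 ≤ 1 + 3t ≤ 40 gives t ∈ [-2, 13], which is 16 values.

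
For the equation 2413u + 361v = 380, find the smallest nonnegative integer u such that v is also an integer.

gcd(2413, 361):
  2413 = 6×361 + 247
  361 = 1×247 + 114
  247 = 2×114 + 19
  114 = 6×19
so gcd(2413, 361) = 19.
19 divides 380, so solutions exist.
Back-substitute for Bézout coefficients:
  19 = 247 - 2×114
  ... = 2413×(3) + 361×(-20)
Scale by 380/19 = 20: (u₀, v₀) = (60, -400).
General solution: u = 60 + 19t, v = -400 - 127t for integer t.
u ≥ 0: smallest is 60 mod 19 = 3 (at t = -3), with v = -19.

3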